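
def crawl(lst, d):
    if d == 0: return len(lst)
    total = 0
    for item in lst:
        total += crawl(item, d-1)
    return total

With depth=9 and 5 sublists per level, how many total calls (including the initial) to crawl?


At depth 0 (root): 1 call
At depth 1: each of 1 parents calls crawl on 5 children = 5 calls
At depth 2: each of 5 parents calls crawl on 5 children = 25 calls
At depth 3: each of 25 parents calls crawl on 5 children = 125 calls
At depth 4: each of 125 parents calls crawl on 5 children = 625 calls
At depth 5: each of 625 parents calls crawl on 5 children = 3125 calls
At depth 6: each of 3125 parents calls crawl on 5 children = 15625 calls
At depth 7: each of 15625 parents calls crawl on 5 children = 78125 calls
At depth 8: each of 78125 parents calls crawl on 5 children = 390625 calls
At depth 9: each of 390625 parents calls crawl on 5 children = 1953125 calls
Total: 1 + 5 + 25 + 125 + 625 + 3125 + 15625 + 78125 + 390625 + 1953125 = 2441406

2441406


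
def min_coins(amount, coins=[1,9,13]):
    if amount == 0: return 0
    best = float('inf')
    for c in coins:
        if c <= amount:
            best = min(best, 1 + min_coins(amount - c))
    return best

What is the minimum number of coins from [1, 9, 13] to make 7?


Building up with DP:
min_coins(0) = 0
min_coins(1) = min(1+min_coins(0)=1+0=1) = 1
min_coins(2) = min(1+min_coins(1)=1+1=2) = 2
min_coins(3) = min(1+min_coins(2)=1+2=3) = 3
min_coins(4) = min(1+min_coins(3)=1+3=4) = 4
min_coins(5) = min(1+min_coins(4)=1+4=5) = 5
min_coins(6) = min(1+min_coins(5)=1+5=6) = 6
min_coins(7) = min(1+min_coins(6)=1+6=7) = 7

7


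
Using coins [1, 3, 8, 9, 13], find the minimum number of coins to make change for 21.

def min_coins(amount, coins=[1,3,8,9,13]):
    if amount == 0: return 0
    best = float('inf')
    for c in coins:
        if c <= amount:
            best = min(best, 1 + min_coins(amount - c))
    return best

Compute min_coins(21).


Building up with DP:
min_coins(0) = 0
min_coins(1) = min(1+min_coins(0)=1+0=1) = 1
min_coins(2) = min(1+min_coins(1)=1+1=2) = 2
min_coins(3) = min(1+min_coins(2)=1+2=3, 1+min_coins(0)=1+0=1) = 1
min_coins(4) = min(1+min_coins(3)=1+1=2, 1+min_coins(1)=1+1=2) = 2
min_coins(5) = min(1+min_coins(4)=1+2=3, 1+min_coins(2)=1+2=3) = 3
min_coins(6) = min(1+min_coins(5)=1+3=4, 1+min_coins(3)=1+1=2) = 2
min_coins(7) = min(1+min_coins(6)=1+2=3, 1+min_coins(4)=1+2=3) = 3
min_coins(8) = min(1+min_coins(7)=1+3=4, 1+min_coins(5)=1+3=4, 1+min_coins(0)=1+0=1) = 1
min_coins(9) = min(1+min_coins(8)=1+1=2, 1+min_coins(6)=1+2=3, 1+min_coins(1)=1+1=2, 1+min_coins(0)=1+0=1) = 1
min_coins(10) = min(1+min_coins(9)=1+1=2, 1+min_coins(7)=1+3=4, 1+min_coins(2)=1+2=3, 1+min_coins(1)=1+1=2) = 2
min_coins(11) = min(1+min_coins(10)=1+2=3, 1+min_coins(8)=1+1=2, 1+min_coins(3)=1+1=2, 1+min_coins(2)=1+2=3) = 2
min_coins(12) = min(1+min_coins(11)=1+2=3, 1+min_coins(9)=1+1=2, 1+min_coins(4)=1+2=3, 1+min_coins(3)=1+1=2) = 2
min_coins(13) = min(1+min_coins(12)=1+2=3, 1+min_coins(10)=1+2=3, 1+min_coins(5)=1+3=4, 1+min_coins(4)=1+2=3, 1+min_coins(0)=1+0=1) = 1
min_coins(14) = min(1+min_coins(13)=1+1=2, 1+min_coins(11)=1+2=3, 1+min_coins(6)=1+2=3, 1+min_coins(5)=1+3=4, 1+min_coins(1)=1+1=2) = 2
min_coins(15) = min(1+min_coins(14)=1+2=3, 1+min_coins(12)=1+2=3, 1+min_coins(7)=1+3=4, 1+min_coins(6)=1+2=3, 1+min_coins(2)=1+2=3) = 3
min_coins(16) = min(1+min_coins(15)=1+3=4, 1+min_coins(13)=1+1=2, 1+min_coins(8)=1+1=2, 1+min_coins(7)=1+3=4, 1+min_coins(3)=1+1=2) = 2
min_coins(17) = min(1+min_coins(16)=1+2=3, 1+min_coins(14)=1+2=3, 1+min_coins(9)=1+1=2, 1+min_coins(8)=1+1=2, 1+min_coins(4)=1+2=3) = 2
min_coins(18) = min(1+min_coins(17)=1+2=3, 1+min_coins(15)=1+3=4, 1+min_coins(10)=1+2=3, 1+min_coins(9)=1+1=2, 1+min_coins(5)=1+3=4) = 2
min_coins(19) = min(1+min_coins(18)=1+2=3, 1+min_coins(16)=1+2=3, 1+min_coins(11)=1+2=3, 1+min_coins(10)=1+2=3, 1+min_coins(6)=1+2=3) = 3
min_coins(20) = min(1+min_coins(19)=1+3=4, 1+min_coins(17)=1+2=3, 1+min_coins(12)=1+2=3, 1+min_coins(11)=1+2=3, 1+min_coins(7)=1+3=4) = 3
min_coins(21) = min(1+min_coins(20)=1+3=4, 1+min_coins(18)=1+2=3, 1+min_coins(13)=1+1=2, 1+min_coins(12)=1+2=3, 1+min_coins(8)=1+1=2) = 2

2


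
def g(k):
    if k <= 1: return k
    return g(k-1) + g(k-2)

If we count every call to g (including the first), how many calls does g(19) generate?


Let C(n) = total calls for g(n)
C(0) = 1, C(1) = 1
C(2) = 1 + C(1) + C(0) = 1 + 1 + 1 = 3
C(3) = 1 + C(2) + C(1) = 1 + 3 + 1 = 5
C(4) = 1 + C(3) + C(2) = 1 + 5 + 3 = 9
C(5) = 1 + C(4) + C(3) = 1 + 9 + 5 = 15
C(6) = 1 + C(5) + C(4) = 1 + 15 + 9 = 25
C(7) = 1 + C(6) + C(5) = 1 + 25 + 15 = 41
C(8) = 1 + C(7) + C(6) = 1 + 41 + 25 = 67
C(9) = 1 + C(8) + C(7) = 1 + 67 + 41 = 109
C(10) = 1 + C(9) + C(8) = 1 + 109 + 67 = 177
C(11) = 1 + C(10) + C(9) = 1 + 177 + 109 = 287
C(12) = 1 + C(11) + C(10) = 1 + 287 + 177 = 465
C(13) = 1 + C(12) + C(11) = 1 + 465 + 287 = 753
C(14) = 1 + C(13) + C(12) = 1 + 753 + 465 = 1219
C(15) = 1 + C(14) + C(13) = 1 + 1219 + 753 = 1973
C(16) = 1 + C(15) + C(14) = 1 + 1973 + 1219 = 3193
C(17) = 1 + C(16) + C(15) = 1 + 3193 + 1973 = 5167
C(18) = 1 + C(17) + C(16) = 1 + 5167 + 3193 = 8361
C(19) = 1 + C(18) + C(17) = 1 + 8361 + 5167 = 13529

13529


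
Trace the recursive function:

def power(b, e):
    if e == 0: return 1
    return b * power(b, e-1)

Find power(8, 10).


power(8, 10)
= 8 * power(8, 9)
= 8 * 8 * power(8, 8)
= 8 * 8 * 8 * power(8, 7)
= 8 * 8 * 8 * 8 * power(8, 6)
= 8 * 8 * 8 * 8 * 8 * power(8, 5)
= 8 * 8 * 8 * 8 * 8 * 8 * power(8, 4)
= 8 * 8 * 8 * 8 * 8 * 8 * 8 * power(8, 3)
= 8 * 8 * 8 * 8 * 8 * 8 * 8 * 8 * power(8, 2)
= 8 * 8 * 8 * 8 * 8 * 8 * 8 * 8 * 8 * power(8, 1)
= 8 * 8 * 8 * 8 * 8 * 8 * 8 * 8 * 8 * 8 * power(8, 0)
= 8 * 8 * 8 * 8 * 8 * 8 * 8 * 8 * 8 * 8 * 1
= 1073741824

1073741824


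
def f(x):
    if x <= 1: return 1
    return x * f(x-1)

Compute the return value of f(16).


f(16)
= 16 * f(15)
= 16 * 15 * f(14)
= 16 * 15 * 14 * f(13)
= 16 * 15 * 14 * 13 * f(12)
= 16 * 15 * 14 * 13 * 12 * f(11)
= 16 * 15 * 14 * 13 * 12 * 11 * f(10)
= 16 * 15 * 14 * 13 * 12 * 11 * 10 * f(9)
= 16 * 15 * 14 * 13 * 12 * 11 * 10 * 9 * f(8)
= 16 * 15 * 14 * 13 * 12 * 11 * 10 * 9 * 8 * f(7)
= 16 * 15 * 14 * 13 * 12 * 11 * 10 * 9 * 8 * 7 * f(6)
= 16 * 15 * 14 * 13 * 12 * 11 * 10 * 9 * 8 * 7 * 6 * f(5)
= 16 * 15 * 14 * 13 * 12 * 11 * 10 * 9 * 8 * 7 * 6 * 5 * f(4)
= 16 * 15 * 14 * 13 * 12 * 11 * 10 * 9 * 8 * 7 * 6 * 5 * 4 * f(3)
= 16 * 15 * 14 * 13 * 12 * 11 * 10 * 9 * 8 * 7 * 6 * 5 * 4 * 3 * f(2)
= 16 * 15 * 14 * 13 * 12 * 11 * 10 * 9 * 8 * 7 * 6 * 5 * 4 * 3 * 2 * f(1)
= 16 * 15 * 14 * 13 * 12 * 11 * 10 * 9 * 8 * 7 * 6 * 5 * 4 * 3 * 2 * 1
= 20922789888000

20922789888000


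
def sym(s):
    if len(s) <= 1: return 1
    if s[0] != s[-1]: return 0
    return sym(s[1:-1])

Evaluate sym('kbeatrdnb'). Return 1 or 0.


sym('kbeatrdnb'): s[0]='k' != s[-1]='b' -> return 0
Result: 0 (not a palindrome)

0


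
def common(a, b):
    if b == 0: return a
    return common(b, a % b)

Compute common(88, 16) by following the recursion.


common(88, 16) = common(16, 8)
common(16, 8) = common(8, 0)
common(8, 0) = 8  (base case)

8


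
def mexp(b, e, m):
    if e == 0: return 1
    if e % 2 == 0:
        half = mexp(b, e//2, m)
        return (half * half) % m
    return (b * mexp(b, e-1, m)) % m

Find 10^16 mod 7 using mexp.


mexp(10, 16, 7): e is even, compute mexp(10, 8, 7)
  mexp(10, 8, 7): e is even, compute mexp(10, 4, 7)
    mexp(10, 4, 7): e is even, compute mexp(10, 2, 7)
      mexp(10, 2, 7): e is even, compute mexp(10, 1, 7)
        mexp(10, 1, 7): e is odd, compute mexp(10, 0, 7)
          mexp(10, 0, 7) = 1
        (10 * 1) % 7 = 3
      half=3, (3*3) % 7 = 2
    half=2, (2*2) % 7 = 4
  half=4, (4*4) % 7 = 2
half=2, (2*2) % 7 = 4

4


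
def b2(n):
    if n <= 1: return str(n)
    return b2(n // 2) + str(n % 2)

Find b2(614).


b2(614) = b2(307) + '0'
b2(307) = b2(153) + '1'
b2(153) = b2(76) + '1'
b2(76) = b2(38) + '0'
b2(38) = b2(19) + '0'
b2(19) = b2(9) + '1'
b2(9) = b2(4) + '1'
b2(4) = b2(2) + '0'
b2(2) = b2(1) + '0'
b2(1) = '1'  (base case)
Concatenating: '1' + '0' + '0' + '1' + '1' + '0' + '0' + '1' + '1' + '0' = '1001100110'

1001100110


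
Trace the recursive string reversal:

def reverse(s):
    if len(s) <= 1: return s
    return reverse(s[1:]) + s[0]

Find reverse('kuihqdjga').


reverse('kuihqdjga') = reverse('uihqdjga') + 'k'
reverse('uihqdjga') = reverse('ihqdjga') + 'u'
reverse('ihqdjga') = reverse('hqdjga') + 'i'
reverse('hqdjga') = reverse('qdjga') + 'h'
reverse('qdjga') = reverse('djga') + 'q'
reverse('djga') = reverse('jga') + 'd'
reverse('jga') = reverse('ga') + 'j'
reverse('ga') = reverse('a') + 'g'
reverse('a') = 'a'  (base case)
Concatenating: 'a' + 'g' + 'j' + 'd' + 'q' + 'h' + 'i' + 'u' + 'k' = 'agjdqhiuk'

agjdqhiuk


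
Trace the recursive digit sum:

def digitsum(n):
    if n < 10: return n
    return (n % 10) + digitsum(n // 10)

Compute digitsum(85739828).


digitsum(85739828) = 8 + digitsum(8573982)
digitsum(8573982) = 2 + digitsum(857398)
digitsum(857398) = 8 + digitsum(85739)
digitsum(85739) = 9 + digitsum(8573)
digitsum(8573) = 3 + digitsum(857)
digitsum(857) = 7 + digitsum(85)
digitsum(85) = 5 + digitsum(8)
digitsum(8) = 8  (base case)
Total: 8 + 2 + 8 + 9 + 3 + 7 + 5 + 8 = 50

50


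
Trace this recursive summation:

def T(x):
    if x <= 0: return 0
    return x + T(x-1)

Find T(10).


T(10)
= 10 + 9 + 8 + 7 + 6 + 5 + 4 + 3 + 2 + 1 + T(0)
= 10 + 9 + 8 + 7 + 6 + 5 + 4 + 3 + 2 + 1 + 0
= 55

55


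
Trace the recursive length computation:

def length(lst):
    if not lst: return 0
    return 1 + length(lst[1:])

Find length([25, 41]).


length([25, 41]) = 1 + length([41])
length([41]) = 1 + length([])
length([]) = 0  (base case)
Unwinding: 1 + 1 + 0 = 2

2


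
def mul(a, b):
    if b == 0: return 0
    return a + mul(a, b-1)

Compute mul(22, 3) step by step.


mul(22, 3) = 22 + mul(22, 2)
mul(22, 2) = 22 + mul(22, 1)
mul(22, 1) = 22 + mul(22, 0)
mul(22, 0) = 0  (base case)
Total: 22 + 22 + 22 + 0 = 66

66


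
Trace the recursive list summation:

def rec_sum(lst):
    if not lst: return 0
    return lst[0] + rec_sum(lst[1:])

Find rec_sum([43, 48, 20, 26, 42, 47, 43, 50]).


rec_sum([43, 48, 20, 26, 42, 47, 43, 50]) = 43 + rec_sum([48, 20, 26, 42, 47, 43, 50])
rec_sum([48, 20, 26, 42, 47, 43, 50]) = 48 + rec_sum([20, 26, 42, 47, 43, 50])
rec_sum([20, 26, 42, 47, 43, 50]) = 20 + rec_sum([26, 42, 47, 43, 50])
rec_sum([26, 42, 47, 43, 50]) = 26 + rec_sum([42, 47, 43, 50])
rec_sum([42, 47, 43, 50]) = 42 + rec_sum([47, 43, 50])
rec_sum([47, 43, 50]) = 47 + rec_sum([43, 50])
rec_sum([43, 50]) = 43 + rec_sum([50])
rec_sum([50]) = 50 + rec_sum([])
rec_sum([]) = 0  (base case)
Total: 43 + 48 + 20 + 26 + 42 + 47 + 43 + 50 + 0 = 319

319


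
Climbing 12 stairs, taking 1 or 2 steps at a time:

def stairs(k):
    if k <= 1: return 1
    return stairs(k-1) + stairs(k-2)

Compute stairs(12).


Building up from base cases:
stairs(0) = 1
stairs(1) = 1
stairs(2) = stairs(1) + stairs(0) = 1 + 1 = 2
stairs(3) = stairs(2) + stairs(1) = 2 + 1 = 3
stairs(4) = stairs(3) + stairs(2) = 3 + 2 = 5
stairs(5) = stairs(4) + stairs(3) = 5 + 3 = 8
stairs(6) = stairs(5) + stairs(4) = 8 + 5 = 13
stairs(7) = stairs(6) + stairs(5) = 13 + 8 = 21
stairs(8) = stairs(7) + stairs(6) = 21 + 13 = 34
stairs(9) = stairs(8) + stairs(7) = 34 + 21 = 55
stairs(10) = stairs(9) + stairs(8) = 55 + 34 = 89
stairs(11) = stairs(10) + stairs(9) = 89 + 55 = 144
stairs(12) = stairs(11) + stairs(10) = 144 + 89 = 233

233


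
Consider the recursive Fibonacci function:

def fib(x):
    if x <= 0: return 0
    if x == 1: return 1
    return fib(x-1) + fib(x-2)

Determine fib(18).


Computing fib(18) bottom-up:
fib(0) = 0
fib(1) = 1
fib(2) = fib(1) + fib(0) = 1 + 0 = 1
fib(3) = fib(2) + fib(1) = 1 + 1 = 2
fib(4) = fib(3) + fib(2) = 2 + 1 = 3
fib(5) = fib(4) + fib(3) = 3 + 2 = 5
fib(6) = fib(5) + fib(4) = 5 + 3 = 8
fib(7) = fib(6) + fib(5) = 8 + 5 = 13
fib(8) = fib(7) + fib(6) = 13 + 8 = 21
fib(9) = fib(8) + fib(7) = 21 + 13 = 34
fib(10) = fib(9) + fib(8) = 34 + 21 = 55
fib(11) = fib(10) + fib(9) = 55 + 34 = 89
fib(12) = fib(11) + fib(10) = 89 + 55 = 144
fib(13) = fib(12) + fib(11) = 144 + 89 = 233
fib(14) = fib(13) + fib(12) = 233 + 144 = 377
fib(15) = fib(14) + fib(13) = 377 + 233 = 610
fib(16) = fib(15) + fib(14) = 610 + 377 = 987
fib(17) = fib(16) + fib(15) = 987 + 610 = 1597
fib(18) = fib(17) + fib(16) = 1597 + 987 = 2584

2584


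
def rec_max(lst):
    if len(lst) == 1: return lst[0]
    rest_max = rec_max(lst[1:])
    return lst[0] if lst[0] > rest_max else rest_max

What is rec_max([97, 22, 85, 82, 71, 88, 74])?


rec_max([97, 22, 85, 82, 71, 88, 74]): compare 97 with rec_max([22, 85, 82, 71, 88, 74])
rec_max([22, 85, 82, 71, 88, 74]): compare 22 with rec_max([85, 82, 71, 88, 74])
rec_max([85, 82, 71, 88, 74]): compare 85 with rec_max([82, 71, 88, 74])
rec_max([82, 71, 88, 74]): compare 82 with rec_max([71, 88, 74])
rec_max([71, 88, 74]): compare 71 with rec_max([88, 74])
rec_max([88, 74]): compare 88 with rec_max([74])
rec_max([74]) = 74  (base case)
Compare 88 with 74 -> 88
Compare 71 with 88 -> 88
Compare 82 with 88 -> 88
Compare 85 with 88 -> 88
Compare 22 with 88 -> 88
Compare 97 with 88 -> 97

97


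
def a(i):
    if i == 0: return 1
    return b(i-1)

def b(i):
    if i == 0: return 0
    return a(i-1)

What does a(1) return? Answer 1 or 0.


a(1) = b(0)
b(0) = 0  (base case)
Result: 0

0


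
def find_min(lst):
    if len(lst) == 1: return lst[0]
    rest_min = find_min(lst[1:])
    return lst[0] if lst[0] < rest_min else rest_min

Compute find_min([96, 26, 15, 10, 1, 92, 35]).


find_min([96, 26, 15, 10, 1, 92, 35]): compare 96 with find_min([26, 15, 10, 1, 92, 35])
find_min([26, 15, 10, 1, 92, 35]): compare 26 with find_min([15, 10, 1, 92, 35])
find_min([15, 10, 1, 92, 35]): compare 15 with find_min([10, 1, 92, 35])
find_min([10, 1, 92, 35]): compare 10 with find_min([1, 92, 35])
find_min([1, 92, 35]): compare 1 with find_min([92, 35])
find_min([92, 35]): compare 92 with find_min([35])
find_min([35]) = 35  (base case)
Compare 92 with 35 -> 35
Compare 1 with 35 -> 1
Compare 10 with 1 -> 1
Compare 15 with 1 -> 1
Compare 26 with 1 -> 1
Compare 96 with 1 -> 1

1


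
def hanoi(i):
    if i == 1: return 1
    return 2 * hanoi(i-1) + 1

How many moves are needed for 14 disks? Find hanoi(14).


hanoi(14) = 2 * hanoi(13) + 1
hanoi(13) = 2 * hanoi(12) + 1
hanoi(12) = 2 * hanoi(11) + 1
hanoi(11) = 2 * hanoi(10) + 1
hanoi(10) = 2 * hanoi(9) + 1
hanoi(9) = 2 * hanoi(8) + 1
hanoi(8) = 2 * hanoi(7) + 1
hanoi(7) = 2 * hanoi(6) + 1
hanoi(6) = 2 * hanoi(5) + 1
hanoi(5) = 2 * hanoi(4) + 1
hanoi(4) = 2 * hanoi(3) + 1
hanoi(3) = 2 * hanoi(2) + 1
hanoi(2) = 2 * hanoi(1) + 1
hanoi(1) = 1  (base case)
hanoi(2) = 2 * 1 + 1 = 3
hanoi(3) = 2 * 3 + 1 = 7
hanoi(4) = 2 * 7 + 1 = 15
hanoi(5) = 2 * 15 + 1 = 31
hanoi(6) = 2 * 31 + 1 = 63
hanoi(7) = 2 * 63 + 1 = 127
hanoi(8) = 2 * 127 + 1 = 255
hanoi(9) = 2 * 255 + 1 = 511
hanoi(10) = 2 * 511 + 1 = 1023
hanoi(11) = 2 * 1023 + 1 = 2047
hanoi(12) = 2 * 2047 + 1 = 4095
hanoi(13) = 2 * 4095 + 1 = 8191
hanoi(14) = 2 * 8191 + 1 = 16383

16383


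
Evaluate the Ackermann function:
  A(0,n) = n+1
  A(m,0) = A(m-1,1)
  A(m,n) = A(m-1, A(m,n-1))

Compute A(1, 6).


A(1, 6) = A(0, A(1, 5))
  A(1, 5) = A(0, A(1, 4))
    A(1, 4) = A(0, A(1, 3))
      A(1, 3) = A(0, A(1, 2))
        A(1, 2) = A(0, A(1, 1))
          A(1, 1) = A(0, A(1, 0))
          A(1, 0) = A(0, 1)
          A(0, 1) = 2
            = A(0, 2)
          A(0, 2) = 3
          = A(0, 3)
          A(0, 3) = 4
        = A(0, 4)
        A(0, 4) = 5
      = A(0, 5)
      A(0, 5) = 6
    = A(0, 6)
    A(0, 6) = 7
  = A(0, 7)
  A(0, 7) = 8
Result: A(1, 6) = 8

8


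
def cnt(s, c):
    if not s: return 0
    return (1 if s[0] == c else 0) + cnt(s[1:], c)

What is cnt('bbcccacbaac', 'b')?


s[0]='b' == 'b' -> 1
s[0]='b' == 'b' -> 1
s[0]='c' != 'b' -> 0
s[0]='c' != 'b' -> 0
s[0]='c' != 'b' -> 0
s[0]='a' != 'b' -> 0
s[0]='c' != 'b' -> 0
s[0]='b' == 'b' -> 1
s[0]='a' != 'b' -> 0
s[0]='a' != 'b' -> 0
s[0]='c' != 'b' -> 0
Sum: 1 + 1 + 0 + 0 + 0 + 0 + 0 + 1 + 0 + 0 + 0 = 3

3


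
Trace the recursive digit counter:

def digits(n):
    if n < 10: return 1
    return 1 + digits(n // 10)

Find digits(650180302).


digits(650180302) = 1 + digits(65018030)
digits(65018030) = 1 + digits(6501803)
digits(6501803) = 1 + digits(650180)
digits(650180) = 1 + digits(65018)
digits(65018) = 1 + digits(6501)
digits(6501) = 1 + digits(650)
digits(650) = 1 + digits(65)
digits(65) = 1 + digits(6)
digits(6) = 1  (base case: 6 < 10)
Unwinding: 1 + 1 + 1 + 1 + 1 + 1 + 1 + 1 + 1 = 9

9


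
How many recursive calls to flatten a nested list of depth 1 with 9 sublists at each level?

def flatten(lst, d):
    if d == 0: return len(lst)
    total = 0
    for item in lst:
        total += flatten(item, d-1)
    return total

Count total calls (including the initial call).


At depth 0 (root): 1 call
At depth 1: each of 1 parents calls flatten on 9 children = 9 calls
Total: 1 + 9 = 10

10


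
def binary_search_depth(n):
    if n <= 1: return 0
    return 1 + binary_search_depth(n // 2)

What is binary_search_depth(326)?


326 / 2 = 163
163 / 2 = 81
81 / 2 = 40
40 / 2 = 20
20 / 2 = 10
10 / 2 = 5
5 / 2 = 2
2 / 2 = 1
Reached 1 after 8 halvings

8


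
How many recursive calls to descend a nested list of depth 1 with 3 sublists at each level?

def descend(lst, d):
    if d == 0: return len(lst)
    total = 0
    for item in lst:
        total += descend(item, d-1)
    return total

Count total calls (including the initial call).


At depth 0 (root): 1 call
At depth 1: each of 1 parents calls descend on 3 children = 3 calls
Total: 1 + 3 = 4

4


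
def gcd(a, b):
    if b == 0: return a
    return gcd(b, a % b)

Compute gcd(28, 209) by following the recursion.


gcd(28, 209) = gcd(209, 28)
gcd(209, 28) = gcd(28, 13)
gcd(28, 13) = gcd(13, 2)
gcd(13, 2) = gcd(2, 1)
gcd(2, 1) = gcd(1, 0)
gcd(1, 0) = 1  (base case)

1


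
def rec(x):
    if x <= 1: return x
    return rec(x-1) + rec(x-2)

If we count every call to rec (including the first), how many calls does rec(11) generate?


Let C(n) = total calls for rec(n)
C(0) = 1, C(1) = 1
C(2) = 1 + C(1) + C(0) = 1 + 1 + 1 = 3
C(3) = 1 + C(2) + C(1) = 1 + 3 + 1 = 5
C(4) = 1 + C(3) + C(2) = 1 + 5 + 3 = 9
C(5) = 1 + C(4) + C(3) = 1 + 9 + 5 = 15
C(6) = 1 + C(5) + C(4) = 1 + 15 + 9 = 25
C(7) = 1 + C(6) + C(5) = 1 + 25 + 15 = 41
C(8) = 1 + C(7) + C(6) = 1 + 41 + 25 = 67
C(9) = 1 + C(8) + C(7) = 1 + 67 + 41 = 109
C(10) = 1 + C(9) + C(8) = 1 + 109 + 67 = 177
C(11) = 1 + C(10) + C(9) = 1 + 177 + 109 = 287

287


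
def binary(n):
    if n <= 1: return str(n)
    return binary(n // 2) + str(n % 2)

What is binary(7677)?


binary(7677) = binary(3838) + '1'
binary(3838) = binary(1919) + '0'
binary(1919) = binary(959) + '1'
binary(959) = binary(479) + '1'
binary(479) = binary(239) + '1'
binary(239) = binary(119) + '1'
binary(119) = binary(59) + '1'
binary(59) = binary(29) + '1'
binary(29) = binary(14) + '1'
binary(14) = binary(7) + '0'
binary(7) = binary(3) + '1'
binary(3) = binary(1) + '1'
binary(1) = '1'  (base case)
Concatenating: '1' + '1' + '1' + '0' + '1' + '1' + '1' + '1' + '1' + '1' + '1' + '0' + '1' = '1110111111101'

1110111111101


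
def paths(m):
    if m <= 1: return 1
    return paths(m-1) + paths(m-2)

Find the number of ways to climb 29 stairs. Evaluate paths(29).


Building up from base cases:
paths(0) = 1
paths(1) = 1
paths(2) = paths(1) + paths(0) = 1 + 1 = 2
paths(3) = paths(2) + paths(1) = 2 + 1 = 3
paths(4) = paths(3) + paths(2) = 3 + 2 = 5
paths(5) = paths(4) + paths(3) = 5 + 3 = 8
paths(6) = paths(5) + paths(4) = 8 + 5 = 13
paths(7) = paths(6) + paths(5) = 13 + 8 = 21
paths(8) = paths(7) + paths(6) = 21 + 13 = 34
paths(9) = paths(8) + paths(7) = 34 + 21 = 55
paths(10) = paths(9) + paths(8) = 55 + 34 = 89
paths(11) = paths(10) + paths(9) = 89 + 55 = 144
paths(12) = paths(11) + paths(10) = 144 + 89 = 233
paths(13) = paths(12) + paths(11) = 233 + 144 = 377
paths(14) = paths(13) + paths(12) = 377 + 233 = 610
paths(15) = paths(14) + paths(13) = 610 + 377 = 987
paths(16) = paths(15) + paths(14) = 987 + 610 = 1597
paths(17) = paths(16) + paths(15) = 1597 + 987 = 2584
paths(18) = paths(17) + paths(16) = 2584 + 1597 = 4181
paths(19) = paths(18) + paths(17) = 4181 + 2584 = 6765
paths(20) = paths(19) + paths(18) = 6765 + 4181 = 10946
paths(21) = paths(20) + paths(19) = 10946 + 6765 = 17711
paths(22) = paths(21) + paths(20) = 17711 + 10946 = 28657
paths(23) = paths(22) + paths(21) = 28657 + 17711 = 46368
paths(24) = paths(23) + paths(22) = 46368 + 28657 = 75025
paths(25) = paths(24) + paths(23) = 75025 + 46368 = 121393
paths(26) = paths(25) + paths(24) = 121393 + 75025 = 196418
paths(27) = paths(26) + paths(25) = 196418 + 121393 = 317811
paths(28) = paths(27) + paths(26) = 317811 + 196418 = 514229
paths(29) = paths(28) + paths(27) = 514229 + 317811 = 832040

832040


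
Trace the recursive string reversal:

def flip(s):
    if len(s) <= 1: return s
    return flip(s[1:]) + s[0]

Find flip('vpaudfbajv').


flip('vpaudfbajv') = flip('paudfbajv') + 'v'
flip('paudfbajv') = flip('audfbajv') + 'p'
flip('audfbajv') = flip('udfbajv') + 'a'
flip('udfbajv') = flip('dfbajv') + 'u'
flip('dfbajv') = flip('fbajv') + 'd'
flip('fbajv') = flip('bajv') + 'f'
flip('bajv') = flip('ajv') + 'b'
flip('ajv') = flip('jv') + 'a'
flip('jv') = flip('v') + 'j'
flip('v') = 'v'  (base case)
Concatenating: 'v' + 'j' + 'a' + 'b' + 'f' + 'd' + 'u' + 'a' + 'p' + 'v' = 'vjabfduapv'

vjabfduapv


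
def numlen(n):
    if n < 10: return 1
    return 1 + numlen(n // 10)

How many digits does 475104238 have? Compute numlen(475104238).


numlen(475104238) = 1 + numlen(47510423)
numlen(47510423) = 1 + numlen(4751042)
numlen(4751042) = 1 + numlen(475104)
numlen(475104) = 1 + numlen(47510)
numlen(47510) = 1 + numlen(4751)
numlen(4751) = 1 + numlen(475)
numlen(475) = 1 + numlen(47)
numlen(47) = 1 + numlen(4)
numlen(4) = 1  (base case: 4 < 10)
Unwinding: 1 + 1 + 1 + 1 + 1 + 1 + 1 + 1 + 1 = 9

9


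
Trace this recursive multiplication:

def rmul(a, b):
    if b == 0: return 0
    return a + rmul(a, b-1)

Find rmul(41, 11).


rmul(41, 11) = 41 + rmul(41, 10)
rmul(41, 10) = 41 + rmul(41, 9)
rmul(41, 9) = 41 + rmul(41, 8)
rmul(41, 8) = 41 + rmul(41, 7)
rmul(41, 7) = 41 + rmul(41, 6)
rmul(41, 6) = 41 + rmul(41, 5)
rmul(41, 5) = 41 + rmul(41, 4)
rmul(41, 4) = 41 + rmul(41, 3)
rmul(41, 3) = 41 + rmul(41, 2)
rmul(41, 2) = 41 + rmul(41, 1)
rmul(41, 1) = 41 + rmul(41, 0)
rmul(41, 0) = 0  (base case)
Total: 41 + 41 + 41 + 41 + 41 + 41 + 41 + 41 + 41 + 41 + 41 + 0 = 451

451


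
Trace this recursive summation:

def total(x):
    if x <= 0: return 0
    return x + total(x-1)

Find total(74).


total(74)
= 74 + 73 + 72 + 71 + 70 + 69 + 68 + 67 + 66 + 65 + 64 + 63 + 62 + 61 + 60 + 59 + 58 + 57 + 56 + 55 + 54 + 53 + 52 + 51 + 50 + 49 + 48 + 47 + 46 + 45 + 44 + 43 + 42 + 41 + 40 + 39 + 38 + 37 + 36 + 35 + 34 + 33 + 32 + 31 + 30 + 29 + 28 + 27 + 26 + 25 + 24 + 23 + 22 + 21 + 20 + 19 + 18 + 17 + 16 + 15 + 14 + 13 + 12 + 11 + 10 + 9 + 8 + 7 + 6 + 5 + 4 + 3 + 2 + 1 + total(0)
= 74 + 73 + 72 + 71 + 70 + 69 + 68 + 67 + 66 + 65 + 64 + 63 + 62 + 61 + 60 + 59 + 58 + 57 + 56 + 55 + 54 + 53 + 52 + 51 + 50 + 49 + 48 + 47 + 46 + 45 + 44 + 43 + 42 + 41 + 40 + 39 + 38 + 37 + 36 + 35 + 34 + 33 + 32 + 31 + 30 + 29 + 28 + 27 + 26 + 25 + 24 + 23 + 22 + 21 + 20 + 19 + 18 + 17 + 16 + 15 + 14 + 13 + 12 + 11 + 10 + 9 + 8 + 7 + 6 + 5 + 4 + 3 + 2 + 1 + 0
= 2775

2775


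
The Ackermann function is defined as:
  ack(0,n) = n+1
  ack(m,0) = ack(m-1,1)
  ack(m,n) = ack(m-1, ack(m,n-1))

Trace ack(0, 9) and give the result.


ack(0, 9) = 10
Result: ack(0, 9) = 10

10


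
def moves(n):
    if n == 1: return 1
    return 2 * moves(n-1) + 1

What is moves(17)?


moves(17) = 2 * moves(16) + 1
moves(16) = 2 * moves(15) + 1
moves(15) = 2 * moves(14) + 1
moves(14) = 2 * moves(13) + 1
moves(13) = 2 * moves(12) + 1
moves(12) = 2 * moves(11) + 1
moves(11) = 2 * moves(10) + 1
moves(10) = 2 * moves(9) + 1
moves(9) = 2 * moves(8) + 1
moves(8) = 2 * moves(7) + 1
moves(7) = 2 * moves(6) + 1
moves(6) = 2 * moves(5) + 1
moves(5) = 2 * moves(4) + 1
moves(4) = 2 * moves(3) + 1
moves(3) = 2 * moves(2) + 1
moves(2) = 2 * moves(1) + 1
moves(1) = 1  (base case)
moves(2) = 2 * 1 + 1 = 3
moves(3) = 2 * 3 + 1 = 7
moves(4) = 2 * 7 + 1 = 15
moves(5) = 2 * 15 + 1 = 31
moves(6) = 2 * 31 + 1 = 63
moves(7) = 2 * 63 + 1 = 127
moves(8) = 2 * 127 + 1 = 255
moves(9) = 2 * 255 + 1 = 511
moves(10) = 2 * 511 + 1 = 1023
moves(11) = 2 * 1023 + 1 = 2047
moves(12) = 2 * 2047 + 1 = 4095
moves(13) = 2 * 4095 + 1 = 8191
moves(14) = 2 * 8191 + 1 = 16383
moves(15) = 2 * 16383 + 1 = 32767
moves(16) = 2 * 32767 + 1 = 65535
moves(17) = 2 * 65535 + 1 = 131071

131071


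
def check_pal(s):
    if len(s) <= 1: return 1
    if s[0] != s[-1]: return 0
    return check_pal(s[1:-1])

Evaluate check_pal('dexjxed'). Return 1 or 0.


check_pal('dexjxed'): s[0]='d' == s[-1]='d' -> check check_pal('exjxe')
check_pal('exjxe'): s[0]='e' == s[-1]='e' -> check check_pal('xjx')
check_pal('xjx'): s[0]='x' == s[-1]='x' -> check check_pal('j')
check_pal('j'): len <= 1 -> return 1  (base case)
Result: 1 (palindrome)

1


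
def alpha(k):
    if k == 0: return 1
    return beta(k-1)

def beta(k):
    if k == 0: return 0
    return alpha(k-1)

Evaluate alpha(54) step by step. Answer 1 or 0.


alpha(54) = beta(53)
beta(53) = alpha(52)
alpha(52) = beta(51)
beta(51) = alpha(50)
alpha(50) = beta(49)
beta(49) = alpha(48)
alpha(48) = beta(47)
beta(47) = alpha(46)
alpha(46) = beta(45)
beta(45) = alpha(44)
alpha(44) = beta(43)
beta(43) = alpha(42)
alpha(42) = beta(41)
beta(41) = alpha(40)
alpha(40) = beta(39)
beta(39) = alpha(38)
alpha(38) = beta(37)
beta(37) = alpha(36)
alpha(36) = beta(35)
beta(35) = alpha(34)
alpha(34) = beta(33)
beta(33) = alpha(32)
alpha(32) = beta(31)
beta(31) = alpha(30)
alpha(30) = beta(29)
beta(29) = alpha(28)
alpha(28) = beta(27)
beta(27) = alpha(26)
alpha(26) = beta(25)
beta(25) = alpha(24)
alpha(24) = beta(23)
beta(23) = alpha(22)
alpha(22) = beta(21)
beta(21) = alpha(20)
alpha(20) = beta(19)
beta(19) = alpha(18)
alpha(18) = beta(17)
beta(17) = alpha(16)
alpha(16) = beta(15)
beta(15) = alpha(14)
alpha(14) = beta(13)
beta(13) = alpha(12)
alpha(12) = beta(11)
beta(11) = alpha(10)
alpha(10) = beta(9)
beta(9) = alpha(8)
alpha(8) = beta(7)
beta(7) = alpha(6)
alpha(6) = beta(5)
beta(5) = alpha(4)
alpha(4) = beta(3)
beta(3) = alpha(2)
alpha(2) = beta(1)
beta(1) = alpha(0)
alpha(0) = 1  (base case)
Result: 1

1


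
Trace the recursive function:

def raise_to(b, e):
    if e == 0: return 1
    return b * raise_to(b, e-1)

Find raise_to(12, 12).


raise_to(12, 12)
= 12 * raise_to(12, 11)
= 12 * 12 * raise_to(12, 10)
= 12 * 12 * 12 * raise_to(12, 9)
= 12 * 12 * 12 * 12 * raise_to(12, 8)
= 12 * 12 * 12 * 12 * 12 * raise_to(12, 7)
= 12 * 12 * 12 * 12 * 12 * 12 * raise_to(12, 6)
= 12 * 12 * 12 * 12 * 12 * 12 * 12 * raise_to(12, 5)
= 12 * 12 * 12 * 12 * 12 * 12 * 12 * 12 * raise_to(12, 4)
= 12 * 12 * 12 * 12 * 12 * 12 * 12 * 12 * 12 * raise_to(12, 3)
= 12 * 12 * 12 * 12 * 12 * 12 * 12 * 12 * 12 * 12 * raise_to(12, 2)
= 12 * 12 * 12 * 12 * 12 * 12 * 12 * 12 * 12 * 12 * 12 * raise_to(12, 1)
= 12 * 12 * 12 * 12 * 12 * 12 * 12 * 12 * 12 * 12 * 12 * 12 * raise_to(12, 0)
= 12 * 12 * 12 * 12 * 12 * 12 * 12 * 12 * 12 * 12 * 12 * 12 * 1
= 8916100448256

8916100448256


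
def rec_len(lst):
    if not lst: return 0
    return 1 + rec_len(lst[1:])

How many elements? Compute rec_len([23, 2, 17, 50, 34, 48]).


rec_len([23, 2, 17, 50, 34, 48]) = 1 + rec_len([2, 17, 50, 34, 48])
rec_len([2, 17, 50, 34, 48]) = 1 + rec_len([17, 50, 34, 48])
rec_len([17, 50, 34, 48]) = 1 + rec_len([50, 34, 48])
rec_len([50, 34, 48]) = 1 + rec_len([34, 48])
rec_len([34, 48]) = 1 + rec_len([48])
rec_len([48]) = 1 + rec_len([])
rec_len([]) = 0  (base case)
Unwinding: 1 + 1 + 1 + 1 + 1 + 1 + 0 = 6

6


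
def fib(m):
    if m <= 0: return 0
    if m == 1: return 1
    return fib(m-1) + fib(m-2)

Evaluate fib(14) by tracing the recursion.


Computing fib(14) bottom-up:
fib(0) = 0
fib(1) = 1
fib(2) = fib(1) + fib(0) = 1 + 0 = 1
fib(3) = fib(2) + fib(1) = 1 + 1 = 2
fib(4) = fib(3) + fib(2) = 2 + 1 = 3
fib(5) = fib(4) + fib(3) = 3 + 2 = 5
fib(6) = fib(5) + fib(4) = 5 + 3 = 8
fib(7) = fib(6) + fib(5) = 8 + 5 = 13
fib(8) = fib(7) + fib(6) = 13 + 8 = 21
fib(9) = fib(8) + fib(7) = 21 + 13 = 34
fib(10) = fib(9) + fib(8) = 34 + 21 = 55
fib(11) = fib(10) + fib(9) = 55 + 34 = 89
fib(12) = fib(11) + fib(10) = 89 + 55 = 144
fib(13) = fib(12) + fib(11) = 144 + 89 = 233
fib(14) = fib(13) + fib(12) = 233 + 144 = 377

377


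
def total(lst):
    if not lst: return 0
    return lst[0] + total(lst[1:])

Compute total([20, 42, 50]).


total([20, 42, 50]) = 20 + total([42, 50])
total([42, 50]) = 42 + total([50])
total([50]) = 50 + total([])
total([]) = 0  (base case)
Total: 20 + 42 + 50 + 0 = 112

112


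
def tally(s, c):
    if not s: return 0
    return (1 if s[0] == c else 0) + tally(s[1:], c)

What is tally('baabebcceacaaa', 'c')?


s[0]='b' != 'c' -> 0
s[0]='a' != 'c' -> 0
s[0]='a' != 'c' -> 0
s[0]='b' != 'c' -> 0
s[0]='e' != 'c' -> 0
s[0]='b' != 'c' -> 0
s[0]='c' == 'c' -> 1
s[0]='c' == 'c' -> 1
s[0]='e' != 'c' -> 0
s[0]='a' != 'c' -> 0
s[0]='c' == 'c' -> 1
s[0]='a' != 'c' -> 0
s[0]='a' != 'c' -> 0
s[0]='a' != 'c' -> 0
Sum: 0 + 0 + 0 + 0 + 0 + 0 + 1 + 1 + 0 + 0 + 1 + 0 + 0 + 0 = 3

3


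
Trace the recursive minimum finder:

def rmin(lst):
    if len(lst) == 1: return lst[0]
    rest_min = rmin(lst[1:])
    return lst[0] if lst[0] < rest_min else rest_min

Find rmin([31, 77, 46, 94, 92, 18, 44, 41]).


rmin([31, 77, 46, 94, 92, 18, 44, 41]): compare 31 with rmin([77, 46, 94, 92, 18, 44, 41])
rmin([77, 46, 94, 92, 18, 44, 41]): compare 77 with rmin([46, 94, 92, 18, 44, 41])
rmin([46, 94, 92, 18, 44, 41]): compare 46 with rmin([94, 92, 18, 44, 41])
rmin([94, 92, 18, 44, 41]): compare 94 with rmin([92, 18, 44, 41])
rmin([92, 18, 44, 41]): compare 92 with rmin([18, 44, 41])
rmin([18, 44, 41]): compare 18 with rmin([44, 41])
rmin([44, 41]): compare 44 with rmin([41])
rmin([41]) = 41  (base case)
Compare 44 with 41 -> 41
Compare 18 with 41 -> 18
Compare 92 with 18 -> 18
Compare 94 with 18 -> 18
Compare 46 with 18 -> 18
Compare 77 with 18 -> 18
Compare 31 with 18 -> 18

18


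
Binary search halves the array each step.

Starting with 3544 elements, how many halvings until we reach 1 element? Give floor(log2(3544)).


3544 / 2 = 1772
1772 / 2 = 886
886 / 2 = 443
443 / 2 = 221
221 / 2 = 110
110 / 2 = 55
55 / 2 = 27
27 / 2 = 13
13 / 2 = 6
6 / 2 = 3
3 / 2 = 1
Reached 1 after 11 halvings

11


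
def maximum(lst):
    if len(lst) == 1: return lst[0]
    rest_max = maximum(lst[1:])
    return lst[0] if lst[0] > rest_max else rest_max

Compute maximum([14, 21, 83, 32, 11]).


maximum([14, 21, 83, 32, 11]): compare 14 with maximum([21, 83, 32, 11])
maximum([21, 83, 32, 11]): compare 21 with maximum([83, 32, 11])
maximum([83, 32, 11]): compare 83 with maximum([32, 11])
maximum([32, 11]): compare 32 with maximum([11])
maximum([11]) = 11  (base case)
Compare 32 with 11 -> 32
Compare 83 with 32 -> 83
Compare 21 with 83 -> 83
Compare 14 with 83 -> 83

83


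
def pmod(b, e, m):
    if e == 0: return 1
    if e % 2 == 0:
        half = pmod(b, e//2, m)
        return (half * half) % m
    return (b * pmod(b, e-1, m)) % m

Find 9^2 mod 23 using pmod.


pmod(9, 2, 23): e is even, compute pmod(9, 1, 23)
  pmod(9, 1, 23): e is odd, compute pmod(9, 0, 23)
    pmod(9, 0, 23) = 1
  (9 * 1) % 23 = 9
half=9, (9*9) % 23 = 12

12


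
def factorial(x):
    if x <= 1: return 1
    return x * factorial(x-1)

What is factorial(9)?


factorial(9)
= 9 * factorial(8)
= 9 * 8 * factorial(7)
= 9 * 8 * 7 * factorial(6)
= 9 * 8 * 7 * 6 * factorial(5)
= 9 * 8 * 7 * 6 * 5 * factorial(4)
= 9 * 8 * 7 * 6 * 5 * 4 * factorial(3)
= 9 * 8 * 7 * 6 * 5 * 4 * 3 * factorial(2)
= 9 * 8 * 7 * 6 * 5 * 4 * 3 * 2 * factorial(1)
= 9 * 8 * 7 * 6 * 5 * 4 * 3 * 2 * 1
= 362880

362880


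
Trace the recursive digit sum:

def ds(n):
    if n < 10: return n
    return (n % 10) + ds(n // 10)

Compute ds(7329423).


ds(7329423) = 3 + ds(732942)
ds(732942) = 2 + ds(73294)
ds(73294) = 4 + ds(7329)
ds(7329) = 9 + ds(732)
ds(732) = 2 + ds(73)
ds(73) = 3 + ds(7)
ds(7) = 7  (base case)
Total: 3 + 2 + 4 + 9 + 2 + 3 + 7 = 30

30


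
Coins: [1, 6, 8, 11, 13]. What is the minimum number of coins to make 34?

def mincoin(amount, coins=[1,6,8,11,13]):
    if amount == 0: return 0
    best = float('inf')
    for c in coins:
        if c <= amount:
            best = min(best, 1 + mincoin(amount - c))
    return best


Building up with DP:
mincoin(0) = 0
mincoin(1) = min(1+mincoin(0)=1+0=1) = 1
mincoin(2) = min(1+mincoin(1)=1+1=2) = 2
mincoin(3) = min(1+mincoin(2)=1+2=3) = 3
mincoin(4) = min(1+mincoin(3)=1+3=4) = 4
mincoin(5) = min(1+mincoin(4)=1+4=5) = 5
mincoin(6) = min(1+mincoin(5)=1+5=6, 1+mincoin(0)=1+0=1) = 1
mincoin(7) = min(1+mincoin(6)=1+1=2, 1+mincoin(1)=1+1=2) = 2
mincoin(8) = min(1+mincoin(7)=1+2=3, 1+mincoin(2)=1+2=3, 1+mincoin(0)=1+0=1) = 1
mincoin(9) = min(1+mincoin(8)=1+1=2, 1+mincoin(3)=1+3=4, 1+mincoin(1)=1+1=2) = 2
mincoin(10) = min(1+mincoin(9)=1+2=3, 1+mincoin(4)=1+4=5, 1+mincoin(2)=1+2=3) = 3
mincoin(11) = min(1+mincoin(10)=1+3=4, 1+mincoin(5)=1+5=6, 1+mincoin(3)=1+3=4, 1+mincoin(0)=1+0=1) = 1
mincoin(12) = min(1+mincoin(11)=1+1=2, 1+mincoin(6)=1+1=2, 1+mincoin(4)=1+4=5, 1+mincoin(1)=1+1=2) = 2
mincoin(13) = min(1+mincoin(12)=1+2=3, 1+mincoin(7)=1+2=3, 1+mincoin(5)=1+5=6, 1+mincoin(2)=1+2=3, 1+mincoin(0)=1+0=1) = 1
mincoin(14) = min(1+mincoin(13)=1+1=2, 1+mincoin(8)=1+1=2, 1+mincoin(6)=1+1=2, 1+mincoin(3)=1+3=4, 1+mincoin(1)=1+1=2) = 2
mincoin(15) = min(1+mincoin(14)=1+2=3, 1+mincoin(9)=1+2=3, 1+mincoin(7)=1+2=3, 1+mincoin(4)=1+4=5, 1+mincoin(2)=1+2=3) = 3
mincoin(16) = min(1+mincoin(15)=1+3=4, 1+mincoin(10)=1+3=4, 1+mincoin(8)=1+1=2, 1+mincoin(5)=1+5=6, 1+mincoin(3)=1+3=4) = 2
mincoin(17) = min(1+mincoin(16)=1+2=3, 1+mincoin(11)=1+1=2, 1+mincoin(9)=1+2=3, 1+mincoin(6)=1+1=2, 1+mincoin(4)=1+4=5) = 2
mincoin(18) = min(1+mincoin(17)=1+2=3, 1+mincoin(12)=1+2=3, 1+mincoin(10)=1+3=4, 1+mincoin(7)=1+2=3, 1+mincoin(5)=1+5=6) = 3
mincoin(19) = min(1+mincoin(18)=1+3=4, 1+mincoin(13)=1+1=2, 1+mincoin(11)=1+1=2, 1+mincoin(8)=1+1=2, 1+mincoin(6)=1+1=2) = 2
mincoin(20) = min(1+mincoin(19)=1+2=3, 1+mincoin(14)=1+2=3, 1+mincoin(12)=1+2=3, 1+mincoin(9)=1+2=3, 1+mincoin(7)=1+2=3) = 3
mincoin(21) = min(1+mincoin(20)=1+3=4, 1+mincoin(15)=1+3=4, 1+mincoin(13)=1+1=2, 1+mincoin(10)=1+3=4, 1+mincoin(8)=1+1=2) = 2
mincoin(22) = min(1+mincoin(21)=1+2=3, 1+mincoin(16)=1+2=3, 1+mincoin(14)=1+2=3, 1+mincoin(11)=1+1=2, 1+mincoin(9)=1+2=3) = 2
mincoin(23) = min(1+mincoin(22)=1+2=3, 1+mincoin(17)=1+2=3, 1+mincoin(15)=1+3=4, 1+mincoin(12)=1+2=3, 1+mincoin(10)=1+3=4) = 3
mincoin(24) = min(1+mincoin(23)=1+3=4, 1+mincoin(18)=1+3=4, 1+mincoin(16)=1+2=3, 1+mincoin(13)=1+1=2, 1+mincoin(11)=1+1=2) = 2
mincoin(25) = min(1+mincoin(24)=1+2=3, 1+mincoin(19)=1+2=3, 1+mincoin(17)=1+2=3, 1+mincoin(14)=1+2=3, 1+mincoin(12)=1+2=3) = 3
mincoin(26) = min(1+mincoin(25)=1+3=4, 1+mincoin(20)=1+3=4, 1+mincoin(18)=1+3=4, 1+mincoin(15)=1+3=4, 1+mincoin(13)=1+1=2) = 2
mincoin(27) = min(1+mincoin(26)=1+2=3, 1+mincoin(21)=1+2=3, 1+mincoin(19)=1+2=3, 1+mincoin(16)=1+2=3, 1+mincoin(14)=1+2=3) = 3
mincoin(28) = min(1+mincoin(27)=1+3=4, 1+mincoin(22)=1+2=3, 1+mincoin(20)=1+3=4, 1+mincoin(17)=1+2=3, 1+mincoin(15)=1+3=4) = 3
mincoin(29) = min(1+mincoin(28)=1+3=4, 1+mincoin(23)=1+3=4, 1+mincoin(21)=1+2=3, 1+mincoin(18)=1+3=4, 1+mincoin(16)=1+2=3) = 3
mincoin(30) = min(1+mincoin(29)=1+3=4, 1+mincoin(24)=1+2=3, 1+mincoin(22)=1+2=3, 1+mincoin(19)=1+2=3, 1+mincoin(17)=1+2=3) = 3
mincoin(31) = min(1+mincoin(30)=1+3=4, 1+mincoin(25)=1+3=4, 1+mincoin(23)=1+3=4, 1+mincoin(20)=1+3=4, 1+mincoin(18)=1+3=4) = 4
mincoin(32) = min(1+mincoin(31)=1+4=5, 1+mincoin(26)=1+2=3, 1+mincoin(24)=1+2=3, 1+mincoin(21)=1+2=3, 1+mincoin(19)=1+2=3) = 3
mincoin(33) = min(1+mincoin(32)=1+3=4, 1+mincoin(27)=1+3=4, 1+mincoin(25)=1+3=4, 1+mincoin(22)=1+2=3, 1+mincoin(20)=1+3=4) = 3
mincoin(34) = min(1+mincoin(33)=1+3=4, 1+mincoin(28)=1+3=4, 1+mincoin(26)=1+2=3, 1+mincoin(23)=1+3=4, 1+mincoin(21)=1+2=3) = 3

3


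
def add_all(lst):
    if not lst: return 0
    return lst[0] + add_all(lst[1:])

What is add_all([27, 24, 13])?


add_all([27, 24, 13]) = 27 + add_all([24, 13])
add_all([24, 13]) = 24 + add_all([13])
add_all([13]) = 13 + add_all([])
add_all([]) = 0  (base case)
Total: 27 + 24 + 13 + 0 = 64

64


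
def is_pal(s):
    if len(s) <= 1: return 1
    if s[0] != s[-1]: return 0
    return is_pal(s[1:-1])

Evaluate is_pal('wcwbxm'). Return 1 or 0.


is_pal('wcwbxm'): s[0]='w' != s[-1]='m' -> return 0
Result: 0 (not a palindrome)

0


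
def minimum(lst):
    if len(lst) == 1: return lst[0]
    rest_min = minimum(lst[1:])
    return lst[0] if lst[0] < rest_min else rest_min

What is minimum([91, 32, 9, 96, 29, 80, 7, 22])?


minimum([91, 32, 9, 96, 29, 80, 7, 22]): compare 91 with minimum([32, 9, 96, 29, 80, 7, 22])
minimum([32, 9, 96, 29, 80, 7, 22]): compare 32 with minimum([9, 96, 29, 80, 7, 22])
minimum([9, 96, 29, 80, 7, 22]): compare 9 with minimum([96, 29, 80, 7, 22])
minimum([96, 29, 80, 7, 22]): compare 96 with minimum([29, 80, 7, 22])
minimum([29, 80, 7, 22]): compare 29 with minimum([80, 7, 22])
minimum([80, 7, 22]): compare 80 with minimum([7, 22])
minimum([7, 22]): compare 7 with minimum([22])
minimum([22]) = 22  (base case)
Compare 7 with 22 -> 7
Compare 80 with 7 -> 7
Compare 29 with 7 -> 7
Compare 96 with 7 -> 7
Compare 9 with 7 -> 7
Compare 32 with 7 -> 7
Compare 91 with 7 -> 7

7


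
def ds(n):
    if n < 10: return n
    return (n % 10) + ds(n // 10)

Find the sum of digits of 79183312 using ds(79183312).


ds(79183312) = 2 + ds(7918331)
ds(7918331) = 1 + ds(791833)
ds(791833) = 3 + ds(79183)
ds(79183) = 3 + ds(7918)
ds(7918) = 8 + ds(791)
ds(791) = 1 + ds(79)
ds(79) = 9 + ds(7)
ds(7) = 7  (base case)
Total: 2 + 1 + 3 + 3 + 8 + 1 + 9 + 7 = 34

34


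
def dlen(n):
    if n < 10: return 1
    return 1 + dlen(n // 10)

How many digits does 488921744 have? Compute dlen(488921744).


dlen(488921744) = 1 + dlen(48892174)
dlen(48892174) = 1 + dlen(4889217)
dlen(4889217) = 1 + dlen(488921)
dlen(488921) = 1 + dlen(48892)
dlen(48892) = 1 + dlen(4889)
dlen(4889) = 1 + dlen(488)
dlen(488) = 1 + dlen(48)
dlen(48) = 1 + dlen(4)
dlen(4) = 1  (base case: 4 < 10)
Unwinding: 1 + 1 + 1 + 1 + 1 + 1 + 1 + 1 + 1 = 9

9


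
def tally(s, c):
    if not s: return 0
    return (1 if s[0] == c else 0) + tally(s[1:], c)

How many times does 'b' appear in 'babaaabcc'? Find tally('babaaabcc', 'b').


s[0]='b' == 'b' -> 1
s[0]='a' != 'b' -> 0
s[0]='b' == 'b' -> 1
s[0]='a' != 'b' -> 0
s[0]='a' != 'b' -> 0
s[0]='a' != 'b' -> 0
s[0]='b' == 'b' -> 1
s[0]='c' != 'b' -> 0
s[0]='c' != 'b' -> 0
Sum: 1 + 0 + 1 + 0 + 0 + 0 + 1 + 0 + 0 = 3

3


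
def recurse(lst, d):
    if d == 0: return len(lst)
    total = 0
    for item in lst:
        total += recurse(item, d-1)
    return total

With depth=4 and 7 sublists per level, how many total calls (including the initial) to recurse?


At depth 0 (root): 1 call
At depth 1: each of 1 parents calls recurse on 7 children = 7 calls
At depth 2: each of 7 parents calls recurse on 7 children = 49 calls
At depth 3: each of 49 parents calls recurse on 7 children = 343 calls
At depth 4: each of 343 parents calls recurse on 7 children = 2401 calls
Total: 1 + 7 + 49 + 343 + 2401 = 2801

2801


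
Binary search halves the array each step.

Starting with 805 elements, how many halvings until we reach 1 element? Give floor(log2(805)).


805 / 2 = 402
402 / 2 = 201
201 / 2 = 100
100 / 2 = 50
50 / 2 = 25
25 / 2 = 12
12 / 2 = 6
6 / 2 = 3
3 / 2 = 1
Reached 1 after 9 halvings

9


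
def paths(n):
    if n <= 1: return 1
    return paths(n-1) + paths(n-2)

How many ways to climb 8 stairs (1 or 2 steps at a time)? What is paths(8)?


Building up from base cases:
paths(0) = 1
paths(1) = 1
paths(2) = paths(1) + paths(0) = 1 + 1 = 2
paths(3) = paths(2) + paths(1) = 2 + 1 = 3
paths(4) = paths(3) + paths(2) = 3 + 2 = 5
paths(5) = paths(4) + paths(3) = 5 + 3 = 8
paths(6) = paths(5) + paths(4) = 8 + 5 = 13
paths(7) = paths(6) + paths(5) = 13 + 8 = 21
paths(8) = paths(7) + paths(6) = 21 + 13 = 34

34
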